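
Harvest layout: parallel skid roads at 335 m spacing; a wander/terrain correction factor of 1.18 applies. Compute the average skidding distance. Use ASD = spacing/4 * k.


Formula: ASD = (spacing / 4) * correction
Uncorrected distance = spacing / 4 = 335 / 4 = 83.75 m
ASD = 83.75 * 1.18 = 99 m

99


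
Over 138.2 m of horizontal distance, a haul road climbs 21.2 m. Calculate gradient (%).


Formula: Gradient = rise / run * 100
Gradient = 21.2 / 138.2 * 100 = 15.3%

15.3


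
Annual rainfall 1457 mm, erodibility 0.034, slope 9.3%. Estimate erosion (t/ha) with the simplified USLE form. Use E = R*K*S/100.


Formula: E = R * K * S / 100  (simplified USLE)
R * K = 1457 * 0.034 = 49.538
E = 49.538 * 9.3 / 100 = 4.61 t/ha

4.61


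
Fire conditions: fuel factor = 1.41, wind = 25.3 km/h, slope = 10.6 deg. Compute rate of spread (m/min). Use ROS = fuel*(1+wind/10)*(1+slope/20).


Formula: ROS = fuel * (1 + wind/10) * (1 + slope/20)
Wind factor = 1 + 25.3/10 = 3.53
Slope factor = 1 + 10.6/20 = 1.53
ROS = 1.41 * 3.53 * 1.53 = 7.62 m/min

7.62


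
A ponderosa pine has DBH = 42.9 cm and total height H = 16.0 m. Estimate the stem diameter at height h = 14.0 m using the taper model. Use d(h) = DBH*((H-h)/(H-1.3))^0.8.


Taper: d(h) = DBH * ((H - h) / (H - 1.3))^0.8
Numerator = H - h = 16.0 - 14.0 = 2.0 m
Denominator = H - 1.3 = 16.0 - 1.3 = 14.7 m
Ratio = 2.0 / 14.7 = 0.13605
d = 42.9 * 0.13605^0.8 = 8.7 cm

8.7


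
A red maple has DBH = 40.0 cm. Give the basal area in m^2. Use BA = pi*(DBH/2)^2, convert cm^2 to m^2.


Formula: BA = pi * (DBH/2)^2 / 10000  (cm^2 to m^2)
Radius = DBH/2 = 40.0/2 = 20.0 cm
BA = pi * 20.0^2 / 10000
   = 1256.6371 cm^2 / 10000
   = 0.1257 m^2

0.1257


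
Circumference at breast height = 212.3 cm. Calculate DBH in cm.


Formula: DBH = C / pi
DBH = 212.3 / pi
pi = 3.14159...
DBH = 67.6 cm

67.6


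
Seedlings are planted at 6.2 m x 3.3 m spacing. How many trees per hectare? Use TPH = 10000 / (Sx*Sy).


Formula: TPH = 10000 m^2/ha / (spacing_x * spacing_y)
Area per tree = 6.2 m * 3.3 m = 20.46 m^2
TPH = 10000 / 20.46 = 489 trees/ha

489


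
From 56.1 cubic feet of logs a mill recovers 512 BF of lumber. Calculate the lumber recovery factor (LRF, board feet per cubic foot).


Formula: LRF = Lumber Output (BF) / Log Input (ft^3)
LRF = 512 BF / 56.1 ft^3
LRF = 9.13 BF/ft^3

9.13


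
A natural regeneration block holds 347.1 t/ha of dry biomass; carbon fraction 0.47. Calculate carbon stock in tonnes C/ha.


Formula: Carbon Stock = Biomass * Carbon Fraction
C = 347.1 t/ha * 0.47
C = 163.1 t C/ha

163.1


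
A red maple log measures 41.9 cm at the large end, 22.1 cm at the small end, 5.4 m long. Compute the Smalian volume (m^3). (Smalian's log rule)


Smalian: V = (A1 + A2)/2 * L,  A = pi*(D/200)^2
A1 = pi*(41.9/200)^2 = 0.137885 m^2
A2 = pi*(22.1/200)^2 = 0.03836 m^2
V = (0.137885+0.03836)/2*5.4 = 0.4759 m^3

0.4759


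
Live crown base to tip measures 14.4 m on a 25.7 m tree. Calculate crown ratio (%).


Formula: Crown Ratio = (Crown Length / Total Height) * 100
CR = (14.4 m / 25.7 m) * 100
CR = 0.5603 * 100 = 56.0%

56.0


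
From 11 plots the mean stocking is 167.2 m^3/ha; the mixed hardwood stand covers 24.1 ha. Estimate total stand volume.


Formula: Total Volume = Mean Volume per ha * Total Area
Total Volume = 167.2 m^3/ha * 24.1 ha
Total Volume = 4030 m^3

4030


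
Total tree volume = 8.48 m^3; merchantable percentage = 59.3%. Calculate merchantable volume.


Formula: MV = V_total * (merchantable_pct / 100)
Merchantable fraction = 59.3% / 100 = 0.593
MV = 8.48 m^3 * 0.593 = 5.029 m^3

5.029


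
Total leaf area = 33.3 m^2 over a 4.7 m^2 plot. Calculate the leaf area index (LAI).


Formula: LAI = total leaf area / ground area  (dimensionless)
LAI = 33.3 m^2 / 4.7 m^2
LAI = 7.09

7.09


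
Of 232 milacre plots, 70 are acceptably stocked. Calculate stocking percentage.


Formula: Stocking % = stocked plots / total plots * 100
Stocking = 70 / 232 * 100
Stocking = 0.3017 * 100 = 30.2%

30.2


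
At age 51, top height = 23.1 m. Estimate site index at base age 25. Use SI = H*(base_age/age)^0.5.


Formula: SI = H_dom * (base_age / age)^0.5
Age ratio = 25 / 51 = 0.4902
sqrt(age_ratio) = 0.70014
SI = 23.1 * 0.70014 = 16.2 m

16.2


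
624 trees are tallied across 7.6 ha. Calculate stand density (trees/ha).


Formula: Stand Density = N_trees / Area_ha
Density = 624 trees / 7.6 ha
Density = 82 trees/ha

82


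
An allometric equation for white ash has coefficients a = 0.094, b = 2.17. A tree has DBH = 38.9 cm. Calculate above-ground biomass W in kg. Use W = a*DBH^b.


Formula: W = a * DBH^b  (allometric power law)
DBH^b = 38.9^2.17 = 2819.6203
W = 0.094 * 2819.6203 = 265.0 kg

265.0


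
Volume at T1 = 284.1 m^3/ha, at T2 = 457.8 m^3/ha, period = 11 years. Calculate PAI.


Formula: PAI = (V_T2 - V_T1) / (T2 - T1)
Volume increment = 457.8 - 284.1 = 173.7 m^3/ha
PAI = 173.7 / 11 = 15.79 m^3/ha/year

15.79


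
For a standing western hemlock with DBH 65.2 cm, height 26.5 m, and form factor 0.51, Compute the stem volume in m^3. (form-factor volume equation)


Formula: V = pi * (DBH/200)^2 * H * ff
Radius = DBH/200 = 65.2/200 = 0.326 m
Radius^2 = 0.326^2 = 0.106276 m^2
V = pi * 0.106276 * 26.5 * 0.51
V = 4.512 m^3

4.512


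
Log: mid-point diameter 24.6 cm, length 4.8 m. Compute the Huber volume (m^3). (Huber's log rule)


Huber: V = Am * L,  Am = pi*(Dm/200)^2
Am = pi*(24.6/200)^2 = 0.047529 m^2
V = 0.047529*4.8 = 0.2281 m^3

0.2281


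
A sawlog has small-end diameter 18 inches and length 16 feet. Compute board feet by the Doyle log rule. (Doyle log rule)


Doyle: BF = (D - 4)^2 * L / 16
Adjusted diameter = 18 - 4 = 14 in
(D-4)^2 = 14^2 = 196
BF = 196 * 16 / 16 = 196 BF

196


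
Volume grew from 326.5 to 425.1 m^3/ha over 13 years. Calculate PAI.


Formula: PAI = (V_T2 - V_T1) / (T2 - T1)
Volume increment = 425.1 - 326.5 = 98.6 m^3/ha
PAI = 98.6 / 13 = 7.58 m^3/ha/year

7.58


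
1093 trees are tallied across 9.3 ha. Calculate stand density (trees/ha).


Formula: Stand Density = N_trees / Area_ha
Density = 1093 trees / 9.3 ha
Density = 118 trees/ha

118


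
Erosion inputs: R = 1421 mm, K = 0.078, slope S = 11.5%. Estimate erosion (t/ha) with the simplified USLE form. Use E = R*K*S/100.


Formula: E = R * K * S / 100  (simplified USLE)
R * K = 1421 * 0.078 = 110.838
E = 110.838 * 11.5 / 100 = 12.75 t/ha

12.75


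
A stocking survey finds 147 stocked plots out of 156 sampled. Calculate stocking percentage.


Formula: Stocking % = stocked plots / total plots * 100
Stocking = 147 / 156 * 100
Stocking = 0.9423 * 100 = 94.2%

94.2


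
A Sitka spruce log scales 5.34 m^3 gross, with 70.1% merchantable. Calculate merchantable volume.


Formula: MV = V_total * (merchantable_pct / 100)
Merchantable fraction = 70.1% / 100 = 0.701
MV = 5.34 m^3 * 0.701 = 3.743 m^3

3.743


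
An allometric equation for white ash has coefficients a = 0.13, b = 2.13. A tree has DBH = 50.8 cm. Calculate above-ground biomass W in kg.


Formula: W = a * DBH^b  (allometric power law)
DBH^b = 50.8^2.13 = 4300.2104
W = 0.13 * 4300.2104 = 559.0 kg

559.0


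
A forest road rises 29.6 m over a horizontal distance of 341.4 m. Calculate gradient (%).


Formula: Gradient = rise / run * 100
Gradient = 29.6 / 341.4 * 100 = 8.7%

8.7


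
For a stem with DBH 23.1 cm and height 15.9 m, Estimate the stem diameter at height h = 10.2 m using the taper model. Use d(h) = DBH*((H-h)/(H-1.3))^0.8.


Taper: d(h) = DBH * ((H - h) / (H - 1.3))^0.8
Numerator = H - h = 15.9 - 10.2 = 5.7 m
Denominator = H - 1.3 = 15.9 - 1.3 = 14.6 m
Ratio = 5.7 / 14.6 = 0.39041
d = 23.1 * 0.39041^0.8 = 10.9 cm

10.9


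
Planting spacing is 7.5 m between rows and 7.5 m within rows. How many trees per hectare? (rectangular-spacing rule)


Formula: TPH = 10000 m^2/ha / (spacing_x * spacing_y)
Area per tree = 7.5 m * 7.5 m = 56.25 m^2
TPH = 10000 / 56.25 = 178 trees/ha

178


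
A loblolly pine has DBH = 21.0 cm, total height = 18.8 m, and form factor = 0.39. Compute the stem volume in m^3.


Formula: V = pi * (DBH/200)^2 * H * ff
Radius = DBH/200 = 21.0/200 = 0.105 m
Radius^2 = 0.105^2 = 0.011025 m^2
V = pi * 0.011025 * 18.8 * 0.39
V = 0.254 m^3

0.254


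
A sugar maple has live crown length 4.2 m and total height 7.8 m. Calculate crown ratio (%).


Formula: Crown Ratio = (Crown Length / Total Height) * 100
CR = (4.2 m / 7.8 m) * 100
CR = 0.5385 * 100 = 53.8%

53.8


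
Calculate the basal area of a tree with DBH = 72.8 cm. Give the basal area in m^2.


Formula: BA = pi * (DBH/2)^2 / 10000  (cm^2 to m^2)
Radius = DBH/2 = 72.8/2 = 36.4 cm
BA = pi * 36.4^2 / 10000
   = 4162.4846 cm^2 / 10000
   = 0.4162 m^2

0.4162


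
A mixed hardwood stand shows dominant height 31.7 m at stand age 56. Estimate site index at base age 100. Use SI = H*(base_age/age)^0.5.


Formula: SI = H_dom * (base_age / age)^0.5
Age ratio = 100 / 56 = 1.78571
sqrt(age_ratio) = 1.33631
SI = 31.7 * 1.33631 = 42.4 m

42.4


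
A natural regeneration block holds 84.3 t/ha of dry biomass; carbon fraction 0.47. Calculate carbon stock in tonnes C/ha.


Formula: Carbon Stock = Biomass * Carbon Fraction
C = 84.3 t/ha * 0.47
C = 39.6 t C/ha

39.6


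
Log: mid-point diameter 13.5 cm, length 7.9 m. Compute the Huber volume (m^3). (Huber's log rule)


Huber: V = Am * L,  Am = pi*(Dm/200)^2
Am = pi*(13.5/200)^2 = 0.014314 m^2
V = 0.014314*7.9 = 0.1131 m^3

0.1131


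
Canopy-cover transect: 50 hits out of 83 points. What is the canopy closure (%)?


Formula: Canopy closure = covered points / total points * 100
Closure = 50 / 83 * 100
Closure = 0.6024 * 100 = 60.2%

60.2


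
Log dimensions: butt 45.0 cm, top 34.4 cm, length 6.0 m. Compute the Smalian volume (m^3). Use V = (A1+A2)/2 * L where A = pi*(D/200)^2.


Smalian: V = (A1 + A2)/2 * L,  A = pi*(D/200)^2
A1 = pi*(45.0/200)^2 = 0.159043 m^2
A2 = pi*(34.4/200)^2 = 0.092941 m^2
V = (0.159043+0.092941)/2*6.0 = 0.756 m^3

0.756


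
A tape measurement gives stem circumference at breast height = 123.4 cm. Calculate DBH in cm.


Formula: DBH = C / pi
DBH = 123.4 / pi
pi = 3.14159...
DBH = 39.3 cm

39.3


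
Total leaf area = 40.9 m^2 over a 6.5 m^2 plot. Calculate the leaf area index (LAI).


Formula: LAI = total leaf area / ground area  (dimensionless)
LAI = 40.9 m^2 / 6.5 m^2
LAI = 6.29

6.29


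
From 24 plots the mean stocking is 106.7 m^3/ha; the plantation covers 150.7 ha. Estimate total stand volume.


Formula: Total Volume = Mean Volume per ha * Total Area
Total Volume = 106.7 m^3/ha * 150.7 ha
Total Volume = 16080 m^3

16080


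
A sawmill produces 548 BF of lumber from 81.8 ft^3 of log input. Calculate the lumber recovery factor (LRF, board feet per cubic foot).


Formula: LRF = Lumber Output (BF) / Log Input (ft^3)
LRF = 548 BF / 81.8 ft^3
LRF = 6.7 BF/ft^3

6.7


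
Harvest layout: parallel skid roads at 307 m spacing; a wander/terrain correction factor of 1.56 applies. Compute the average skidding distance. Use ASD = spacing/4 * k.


Formula: ASD = (spacing / 4) * correction
Uncorrected distance = spacing / 4 = 307 / 4 = 76.75 m
ASD = 76.75 * 1.56 = 120 m

120


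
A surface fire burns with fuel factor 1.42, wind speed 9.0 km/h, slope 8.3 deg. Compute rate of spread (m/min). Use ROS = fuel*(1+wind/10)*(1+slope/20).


Formula: ROS = fuel * (1 + wind/10) * (1 + slope/20)
Wind factor = 1 + 9.0/10 = 1.9
Slope factor = 1 + 8.3/20 = 1.415
ROS = 1.42 * 1.9 * 1.415 = 3.82 m/min

3.82


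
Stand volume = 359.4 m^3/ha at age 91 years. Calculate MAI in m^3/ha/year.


Formula: MAI = Total Volume / Stand Age
MAI = 359.4 m^3/ha / 91 years
MAI = 3.95 m^3/ha/year

3.95


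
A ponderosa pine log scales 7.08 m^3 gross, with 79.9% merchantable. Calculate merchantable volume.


Formula: MV = V_total * (merchantable_pct / 100)
Merchantable fraction = 79.9% / 100 = 0.799
MV = 7.08 m^3 * 0.799 = 5.657 m^3

5.657


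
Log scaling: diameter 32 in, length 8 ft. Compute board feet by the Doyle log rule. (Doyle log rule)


Doyle: BF = (D - 4)^2 * L / 16
Adjusted diameter = 32 - 4 = 28 in
(D-4)^2 = 28^2 = 784
BF = 784 * 8 / 16 = 392 BF

392


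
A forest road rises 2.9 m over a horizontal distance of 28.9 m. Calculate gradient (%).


Formula: Gradient = rise / run * 100
Gradient = 2.9 / 28.9 * 100 = 10.0%

10.0


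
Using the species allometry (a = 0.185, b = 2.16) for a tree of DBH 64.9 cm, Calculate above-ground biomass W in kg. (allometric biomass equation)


Formula: W = a * DBH^b  (allometric power law)
DBH^b = 64.9^2.16 = 8211.9925
W = 0.185 * 8211.9925 = 1519.2 kg

1519.2


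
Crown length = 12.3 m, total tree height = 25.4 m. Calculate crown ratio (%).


Formula: Crown Ratio = (Crown Length / Total Height) * 100
CR = (12.3 m / 25.4 m) * 100
CR = 0.4843 * 100 = 48.4%

48.4


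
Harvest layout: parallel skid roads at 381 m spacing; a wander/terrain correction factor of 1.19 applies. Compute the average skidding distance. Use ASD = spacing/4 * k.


Formula: ASD = (spacing / 4) * correction
Uncorrected distance = spacing / 4 = 381 / 4 = 95.25 m
ASD = 95.25 * 1.19 = 113 m

113


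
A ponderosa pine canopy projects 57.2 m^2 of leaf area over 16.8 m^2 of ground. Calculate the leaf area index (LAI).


Formula: LAI = total leaf area / ground area  (dimensionless)
LAI = 57.2 m^2 / 16.8 m^2
LAI = 3.4

3.4


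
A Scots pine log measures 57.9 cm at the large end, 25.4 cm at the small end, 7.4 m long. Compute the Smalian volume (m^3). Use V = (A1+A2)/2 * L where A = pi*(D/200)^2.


Smalian: V = (A1 + A2)/2 * L,  A = pi*(D/200)^2
A1 = pi*(57.9/200)^2 = 0.263298 m^2
A2 = pi*(25.4/200)^2 = 0.050671 m^2
V = (0.263298+0.050671)/2*7.4 = 1.1617 m^3

1.1617


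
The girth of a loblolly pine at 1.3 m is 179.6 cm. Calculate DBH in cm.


Formula: DBH = C / pi
DBH = 179.6 / pi
pi = 3.14159...
DBH = 57.2 cm

57.2


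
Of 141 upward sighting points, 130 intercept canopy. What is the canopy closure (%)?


Formula: Canopy closure = covered points / total points * 100
Closure = 130 / 141 * 100
Closure = 0.922 * 100 = 92.2%

92.2


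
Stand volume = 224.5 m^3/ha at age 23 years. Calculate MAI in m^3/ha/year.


Formula: MAI = Total Volume / Stand Age
MAI = 224.5 m^3/ha / 23 years
MAI = 9.76 m^3/ha/year

9.76


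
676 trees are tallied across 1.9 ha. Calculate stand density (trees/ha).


Formula: Stand Density = N_trees / Area_ha
Density = 676 trees / 1.9 ha
Density = 356 trees/ha

356


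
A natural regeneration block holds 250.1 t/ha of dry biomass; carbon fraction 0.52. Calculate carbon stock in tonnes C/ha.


Formula: Carbon Stock = Biomass * Carbon Fraction
C = 250.1 t/ha * 0.52
C = 130.1 t C/ha

130.1


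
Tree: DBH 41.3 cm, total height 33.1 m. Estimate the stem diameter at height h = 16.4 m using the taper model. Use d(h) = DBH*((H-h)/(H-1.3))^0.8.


Taper: d(h) = DBH * ((H - h) / (H - 1.3))^0.8
Numerator = H - h = 33.1 - 16.4 = 16.7 m
Denominator = H - 1.3 = 33.1 - 1.3 = 31.8 m
Ratio = 16.7 / 31.8 = 0.52516
d = 41.3 * 0.52516^0.8 = 24.7 cm

24.7


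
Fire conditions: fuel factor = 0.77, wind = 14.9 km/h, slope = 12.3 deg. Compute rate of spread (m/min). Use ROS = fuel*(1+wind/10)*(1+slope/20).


Formula: ROS = fuel * (1 + wind/10) * (1 + slope/20)
Wind factor = 1 + 14.9/10 = 2.49
Slope factor = 1 + 12.3/20 = 1.615
ROS = 0.77 * 2.49 * 1.615 = 3.1 m/min

3.1


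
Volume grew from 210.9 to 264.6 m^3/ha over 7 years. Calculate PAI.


Formula: PAI = (V_T2 - V_T1) / (T2 - T1)
Volume increment = 264.6 - 210.9 = 53.7 m^3/ha
PAI = 53.7 / 7 = 7.67 m^3/ha/year

7.67


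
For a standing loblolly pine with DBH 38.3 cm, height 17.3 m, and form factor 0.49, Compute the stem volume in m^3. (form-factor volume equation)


Formula: V = pi * (DBH/200)^2 * H * ff
Radius = DBH/200 = 38.3/200 = 0.1915 m
Radius^2 = 0.1915^2 = 0.03667225 m^2
V = pi * 0.03667225 * 17.3 * 0.49
V = 0.977 m^3

0.977


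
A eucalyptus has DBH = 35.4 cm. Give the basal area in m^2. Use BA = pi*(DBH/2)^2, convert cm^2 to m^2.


Formula: BA = pi * (DBH/2)^2 / 10000  (cm^2 to m^2)
Radius = DBH/2 = 35.4/2 = 17.7 cm
BA = pi * 17.7^2 / 10000
   = 984.2296 cm^2 / 10000
   = 0.0984 m^2

0.0984


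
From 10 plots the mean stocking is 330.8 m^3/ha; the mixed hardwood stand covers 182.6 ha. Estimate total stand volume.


Formula: Total Volume = Mean Volume per ha * Total Area
Total Volume = 330.8 m^3/ha * 182.6 ha
Total Volume = 60404 m^3

60404


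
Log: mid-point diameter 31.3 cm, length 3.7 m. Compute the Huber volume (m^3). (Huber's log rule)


Huber: V = Am * L,  Am = pi*(Dm/200)^2
Am = pi*(31.3/200)^2 = 0.076945 m^2
V = 0.076945*3.7 = 0.2847 m^3

0.2847


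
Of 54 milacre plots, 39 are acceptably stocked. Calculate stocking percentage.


Formula: Stocking % = stocked plots / total plots * 100
Stocking = 39 / 54 * 100
Stocking = 0.7222 * 100 = 72.2%

72.2


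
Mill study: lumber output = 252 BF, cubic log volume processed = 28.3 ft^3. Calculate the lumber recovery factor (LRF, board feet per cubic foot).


Formula: LRF = Lumber Output (BF) / Log Input (ft^3)
LRF = 252 BF / 28.3 ft^3
LRF = 8.9 BF/ft^3

8.9


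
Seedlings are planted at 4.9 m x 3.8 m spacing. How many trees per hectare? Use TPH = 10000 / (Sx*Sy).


Formula: TPH = 10000 m^2/ha / (spacing_x * spacing_y)
Area per tree = 4.9 m * 3.8 m = 18.62 m^2
TPH = 10000 / 18.62 = 537 trees/ha

537


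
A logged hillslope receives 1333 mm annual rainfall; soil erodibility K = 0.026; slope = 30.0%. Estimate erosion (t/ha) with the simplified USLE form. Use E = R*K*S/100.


Formula: E = R * K * S / 100  (simplified USLE)
R * K = 1333 * 0.026 = 34.658
E = 34.658 * 30.0 / 100 = 10.4 t/ha

10.4


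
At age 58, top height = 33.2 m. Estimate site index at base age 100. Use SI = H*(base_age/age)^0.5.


Formula: SI = H_dom * (base_age / age)^0.5
Age ratio = 100 / 58 = 1.72414
sqrt(age_ratio) = 1.31306
SI = 33.2 * 1.31306 = 43.6 m

43.6


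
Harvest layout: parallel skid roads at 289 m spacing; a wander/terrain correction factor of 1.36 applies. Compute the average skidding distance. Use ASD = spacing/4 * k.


Formula: ASD = (spacing / 4) * correction
Uncorrected distance = spacing / 4 = 289 / 4 = 72.25 m
ASD = 72.25 * 1.36 = 98 m

98


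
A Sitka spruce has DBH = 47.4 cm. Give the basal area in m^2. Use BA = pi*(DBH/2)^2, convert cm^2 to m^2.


Formula: BA = pi * (DBH/2)^2 / 10000  (cm^2 to m^2)
Radius = DBH/2 = 47.4/2 = 23.7 cm
BA = pi * 23.7^2 / 10000
   = 1764.6012 cm^2 / 10000
   = 0.1765 m^2

0.1765


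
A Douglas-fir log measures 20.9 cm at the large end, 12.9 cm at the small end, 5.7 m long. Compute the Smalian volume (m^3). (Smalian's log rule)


Smalian: V = (A1 + A2)/2 * L,  A = pi*(D/200)^2
A1 = pi*(20.9/200)^2 = 0.034307 m^2
A2 = pi*(12.9/200)^2 = 0.01307 m^2
V = (0.034307+0.01307)/2*5.7 = 0.135 m^3

0.135


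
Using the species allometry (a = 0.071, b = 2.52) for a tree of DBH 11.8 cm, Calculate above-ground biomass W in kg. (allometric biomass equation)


Formula: W = a * DBH^b  (allometric power law)
DBH^b = 11.8^2.52 = 502.5076
W = 0.071 * 502.5076 = 35.7 kg

35.7


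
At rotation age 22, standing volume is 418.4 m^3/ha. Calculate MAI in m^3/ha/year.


Formula: MAI = Total Volume / Stand Age
MAI = 418.4 m^3/ha / 22 years
MAI = 19.02 m^3/ha/year

19.02


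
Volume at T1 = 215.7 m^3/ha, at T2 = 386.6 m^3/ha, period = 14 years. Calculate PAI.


Formula: PAI = (V_T2 - V_T1) / (T2 - T1)
Volume increment = 386.6 - 215.7 = 170.9 m^3/ha
PAI = 170.9 / 14 = 12.21 m^3/ha/year

12.21


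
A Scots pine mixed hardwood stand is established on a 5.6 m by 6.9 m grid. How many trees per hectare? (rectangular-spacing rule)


Formula: TPH = 10000 m^2/ha / (spacing_x * spacing_y)
Area per tree = 5.6 m * 6.9 m = 38.64 m^2
TPH = 10000 / 38.64 = 259 trees/ha

259


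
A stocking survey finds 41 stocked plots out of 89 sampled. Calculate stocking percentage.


Formula: Stocking % = stocked plots / total plots * 100
Stocking = 41 / 89 * 100
Stocking = 0.4607 * 100 = 46.1%

46.1


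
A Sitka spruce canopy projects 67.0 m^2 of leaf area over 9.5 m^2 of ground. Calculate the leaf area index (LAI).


Formula: LAI = total leaf area / ground area  (dimensionless)
LAI = 67.0 m^2 / 9.5 m^2
LAI = 7.05

7.05


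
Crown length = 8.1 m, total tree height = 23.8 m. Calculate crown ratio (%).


Formula: Crown Ratio = (Crown Length / Total Height) * 100
CR = (8.1 m / 23.8 m) * 100
CR = 0.3403 * 100 = 34.0%

34.0


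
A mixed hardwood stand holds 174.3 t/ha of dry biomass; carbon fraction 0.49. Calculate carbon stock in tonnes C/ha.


Formula: Carbon Stock = Biomass * Carbon Fraction
C = 174.3 t/ha * 0.49
C = 85.4 t C/ha

85.4


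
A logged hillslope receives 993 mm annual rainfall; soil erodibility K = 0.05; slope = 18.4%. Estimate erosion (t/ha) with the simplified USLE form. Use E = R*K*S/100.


Formula: E = R * K * S / 100  (simplified USLE)
R * K = 993 * 0.05 = 49.65
E = 49.65 * 18.4 / 100 = 9.14 t/ha

9.14


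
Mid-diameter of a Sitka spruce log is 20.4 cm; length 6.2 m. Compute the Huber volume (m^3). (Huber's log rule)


Huber: V = Am * L,  Am = pi*(Dm/200)^2
Am = pi*(20.4/200)^2 = 0.032685 m^2
V = 0.032685*6.2 = 0.2026 m^3

0.2026


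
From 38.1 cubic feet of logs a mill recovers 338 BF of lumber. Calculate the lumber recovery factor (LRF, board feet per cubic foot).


Formula: LRF = Lumber Output (BF) / Log Input (ft^3)
LRF = 338 BF / 38.1 ft^3
LRF = 8.87 BF/ft^3

8.87


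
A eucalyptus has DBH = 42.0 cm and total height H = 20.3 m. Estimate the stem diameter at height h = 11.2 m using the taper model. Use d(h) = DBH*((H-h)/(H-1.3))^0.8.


Taper: d(h) = DBH * ((H - h) / (H - 1.3))^0.8
Numerator = H - h = 20.3 - 11.2 = 9.1 m
Denominator = H - 1.3 = 20.3 - 1.3 = 19.0 m
Ratio = 9.1 / 19.0 = 0.47895
d = 42.0 * 0.47895^0.8 = 23.3 cm

23.3


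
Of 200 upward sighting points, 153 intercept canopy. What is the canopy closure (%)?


Formula: Canopy closure = covered points / total points * 100
Closure = 153 / 200 * 100
Closure = 0.765 * 100 = 76.5%

76.5


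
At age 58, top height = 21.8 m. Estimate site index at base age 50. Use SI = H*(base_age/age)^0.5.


Formula: SI = H_dom * (base_age / age)^0.5
Age ratio = 50 / 58 = 0.86207
sqrt(age_ratio) = 0.92848
SI = 21.8 * 0.92848 = 20.2 m

20.2


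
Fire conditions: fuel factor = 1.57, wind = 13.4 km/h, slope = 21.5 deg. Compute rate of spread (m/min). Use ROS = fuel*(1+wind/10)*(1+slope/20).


Formula: ROS = fuel * (1 + wind/10) * (1 + slope/20)
Wind factor = 1 + 13.4/10 = 2.34
Slope factor = 1 + 21.5/20 = 2.075
ROS = 1.57 * 2.34 * 2.075 = 7.62 m/min

7.62


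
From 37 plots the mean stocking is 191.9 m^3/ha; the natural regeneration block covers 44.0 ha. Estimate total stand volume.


Formula: Total Volume = Mean Volume per ha * Total Area
Total Volume = 191.9 m^3/ha * 44.0 ha
Total Volume = 8444 m^3

8444


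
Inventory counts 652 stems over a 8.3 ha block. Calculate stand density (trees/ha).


Formula: Stand Density = N_trees / Area_ha
Density = 652 trees / 8.3 ha
Density = 79 trees/ha

79


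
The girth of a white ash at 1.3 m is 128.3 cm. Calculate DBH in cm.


Formula: DBH = C / pi
DBH = 128.3 / pi
pi = 3.14159...
DBH = 40.8 cm

40.8


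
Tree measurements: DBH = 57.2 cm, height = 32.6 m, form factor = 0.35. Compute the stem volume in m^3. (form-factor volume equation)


Formula: V = pi * (DBH/200)^2 * H * ff
Radius = DBH/200 = 57.2/200 = 0.286 m
Radius^2 = 0.286^2 = 0.081796 m^2
V = pi * 0.081796 * 32.6 * 0.35
V = 2.932 m^3

2.932


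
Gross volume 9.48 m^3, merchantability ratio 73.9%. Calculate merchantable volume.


Formula: MV = V_total * (merchantable_pct / 100)
Merchantable fraction = 73.9% / 100 = 0.739
MV = 9.48 m^3 * 0.739 = 7.006 m^3

7.006


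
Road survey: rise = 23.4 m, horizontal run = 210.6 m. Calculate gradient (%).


Formula: Gradient = rise / run * 100
Gradient = 23.4 / 210.6 * 100 = 11.1%

11.1


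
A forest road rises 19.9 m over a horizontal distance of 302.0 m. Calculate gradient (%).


Formula: Gradient = rise / run * 100
Gradient = 19.9 / 302.0 * 100 = 6.6%

6.6


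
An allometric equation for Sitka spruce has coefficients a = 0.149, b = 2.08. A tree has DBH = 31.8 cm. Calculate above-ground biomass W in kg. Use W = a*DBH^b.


Formula: W = a * DBH^b  (allometric power law)
DBH^b = 31.8^2.08 = 1333.6701
W = 0.149 * 1333.6701 = 198.7 kg

198.7


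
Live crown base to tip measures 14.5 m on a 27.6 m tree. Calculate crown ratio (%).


Formula: Crown Ratio = (Crown Length / Total Height) * 100
CR = (14.5 m / 27.6 m) * 100
CR = 0.5254 * 100 = 52.5%

52.5


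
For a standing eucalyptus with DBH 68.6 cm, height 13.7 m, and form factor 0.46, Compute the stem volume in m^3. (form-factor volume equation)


Formula: V = pi * (DBH/200)^2 * H * ff
Radius = DBH/200 = 68.6/200 = 0.343 m
Radius^2 = 0.343^2 = 0.117649 m^2
V = pi * 0.117649 * 13.7 * 0.46
V = 2.329 m^3

2.329


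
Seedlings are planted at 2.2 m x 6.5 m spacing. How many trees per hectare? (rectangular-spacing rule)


Formula: TPH = 10000 m^2/ha / (spacing_x * spacing_y)
Area per tree = 2.2 m * 6.5 m = 14.3 m^2
TPH = 10000 / 14.3 = 699 trees/ha

699


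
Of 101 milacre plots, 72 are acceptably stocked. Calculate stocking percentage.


Formula: Stocking % = stocked plots / total plots * 100
Stocking = 72 / 101 * 100
Stocking = 0.7129 * 100 = 71.3%

71.3


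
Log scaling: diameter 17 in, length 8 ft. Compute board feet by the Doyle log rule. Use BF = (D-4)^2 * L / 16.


Doyle: BF = (D - 4)^2 * L / 16
Adjusted diameter = 17 - 4 = 13 in
(D-4)^2 = 13^2 = 169
BF = 169 * 8 / 16 = 85 BF

85


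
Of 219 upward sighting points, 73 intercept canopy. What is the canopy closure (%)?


Formula: Canopy closure = covered points / total points * 100
Closure = 73 / 219 * 100
Closure = 0.3333 * 100 = 33.3%

33.3


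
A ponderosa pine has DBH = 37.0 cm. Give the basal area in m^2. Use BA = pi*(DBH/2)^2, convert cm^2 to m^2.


Formula: BA = pi * (DBH/2)^2 / 10000  (cm^2 to m^2)
Radius = DBH/2 = 37.0/2 = 18.5 cm
BA = pi * 18.5^2 / 10000
   = 1075.2101 cm^2 / 10000
   = 0.1075 m^2

0.1075


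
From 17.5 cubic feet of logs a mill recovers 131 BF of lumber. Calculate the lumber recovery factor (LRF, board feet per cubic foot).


Formula: LRF = Lumber Output (BF) / Log Input (ft^3)
LRF = 131 BF / 17.5 ft^3
LRF = 7.49 BF/ft^3

7.49


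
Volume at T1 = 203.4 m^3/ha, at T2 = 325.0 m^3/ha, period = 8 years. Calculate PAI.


Formula: PAI = (V_T2 - V_T1) / (T2 - T1)
Volume increment = 325.0 - 203.4 = 121.6 m^3/ha
PAI = 121.6 / 8 = 15.2 m^3/ha/year

15.2


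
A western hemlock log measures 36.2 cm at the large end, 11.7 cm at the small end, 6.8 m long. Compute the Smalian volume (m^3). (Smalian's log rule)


Smalian: V = (A1 + A2)/2 * L,  A = pi*(D/200)^2
A1 = pi*(36.2/200)^2 = 0.102922 m^2
A2 = pi*(11.7/200)^2 = 0.010751 m^2
V = (0.102922+0.010751)/2*6.8 = 0.3865 m^3

0.3865


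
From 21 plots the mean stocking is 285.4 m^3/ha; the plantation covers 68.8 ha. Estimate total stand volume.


Formula: Total Volume = Mean Volume per ha * Total Area
Total Volume = 285.4 m^3/ha * 68.8 ha
Total Volume = 19636 m^3

19636


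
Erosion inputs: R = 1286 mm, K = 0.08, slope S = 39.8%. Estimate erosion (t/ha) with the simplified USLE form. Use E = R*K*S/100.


Formula: E = R * K * S / 100  (simplified USLE)
R * K = 1286 * 0.08 = 102.88
E = 102.88 * 39.8 / 100 = 40.95 t/ha

40.95


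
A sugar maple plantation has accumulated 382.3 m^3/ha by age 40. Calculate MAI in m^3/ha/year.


Formula: MAI = Total Volume / Stand Age
MAI = 382.3 m^3/ha / 40 years
MAI = 9.56 m^3/ha/year

9.56


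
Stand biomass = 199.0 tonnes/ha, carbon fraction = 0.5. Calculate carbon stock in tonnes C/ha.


Formula: Carbon Stock = Biomass * Carbon Fraction
C = 199.0 t/ha * 0.5
C = 99.5 t C/ha

99.5


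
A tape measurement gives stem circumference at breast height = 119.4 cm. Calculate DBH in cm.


Formula: DBH = C / pi
DBH = 119.4 / pi
pi = 3.14159...
DBH = 38.0 cm

38.0


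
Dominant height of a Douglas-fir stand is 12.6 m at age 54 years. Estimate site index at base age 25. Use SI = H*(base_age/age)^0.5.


Formula: SI = H_dom * (base_age / age)^0.5
Age ratio = 25 / 54 = 0.46296
sqrt(age_ratio) = 0.68041
SI = 12.6 * 0.68041 = 8.6 m

8.6


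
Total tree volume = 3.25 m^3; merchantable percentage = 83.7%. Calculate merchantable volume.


Formula: MV = V_total * (merchantable_pct / 100)
Merchantable fraction = 83.7% / 100 = 0.837
MV = 3.25 m^3 * 0.837 = 2.72 m^3

2.72


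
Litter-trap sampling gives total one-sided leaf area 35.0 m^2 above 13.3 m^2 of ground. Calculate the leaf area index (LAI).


Formula: LAI = total leaf area / ground area  (dimensionless)
LAI = 35.0 m^2 / 13.3 m^2
LAI = 2.63

2.63


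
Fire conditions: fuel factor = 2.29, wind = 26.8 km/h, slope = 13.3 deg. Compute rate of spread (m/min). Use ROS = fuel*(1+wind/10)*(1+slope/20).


Formula: ROS = fuel * (1 + wind/10) * (1 + slope/20)
Wind factor = 1 + 26.8/10 = 3.68
Slope factor = 1 + 13.3/20 = 1.665
ROS = 2.29 * 3.68 * 1.665 = 14.03 m/min

14.03


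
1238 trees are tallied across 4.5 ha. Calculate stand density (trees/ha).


Formula: Stand Density = N_trees / Area_ha
Density = 1238 trees / 4.5 ha
Density = 275 trees/ha

275


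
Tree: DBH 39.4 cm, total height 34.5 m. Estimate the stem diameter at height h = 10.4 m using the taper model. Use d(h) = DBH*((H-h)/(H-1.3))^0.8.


Taper: d(h) = DBH * ((H - h) / (H - 1.3))^0.8
Numerator = H - h = 34.5 - 10.4 = 24.1 m
Denominator = H - 1.3 = 34.5 - 1.3 = 33.2 m
Ratio = 24.1 / 33.2 = 0.7259
d = 39.4 * 0.7259^0.8 = 30.5 cm

30.5


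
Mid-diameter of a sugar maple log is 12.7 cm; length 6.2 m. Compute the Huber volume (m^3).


Huber: V = Am * L,  Am = pi*(Dm/200)^2
Am = pi*(12.7/200)^2 = 0.012668 m^2
V = 0.012668*6.2 = 0.0785 m^3

0.0785


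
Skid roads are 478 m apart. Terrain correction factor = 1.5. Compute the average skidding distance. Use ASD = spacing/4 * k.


Formula: ASD = (spacing / 4) * correction
Uncorrected distance = spacing / 4 = 478 / 4 = 119.5 m
ASD = 119.5 * 1.5 = 179 m

179


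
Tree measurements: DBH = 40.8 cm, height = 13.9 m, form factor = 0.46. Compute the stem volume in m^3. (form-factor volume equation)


Formula: V = pi * (DBH/200)^2 * H * ff
Radius = DBH/200 = 40.8/200 = 0.204 m
Radius^2 = 0.204^2 = 0.041616 m^2
V = pi * 0.041616 * 13.9 * 0.46
V = 0.836 m^3

0.836


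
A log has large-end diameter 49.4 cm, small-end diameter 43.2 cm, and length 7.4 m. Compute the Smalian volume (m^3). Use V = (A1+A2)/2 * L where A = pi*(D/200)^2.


Smalian: V = (A1 + A2)/2 * L,  A = pi*(D/200)^2
A1 = pi*(49.4/200)^2 = 0.191665 m^2
A2 = pi*(43.2/200)^2 = 0.146574 m^2
V = (0.191665+0.146574)/2*7.4 = 1.2515 m^3

1.2515


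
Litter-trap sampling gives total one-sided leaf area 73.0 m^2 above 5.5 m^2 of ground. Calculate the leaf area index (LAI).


Formula: LAI = total leaf area / ground area  (dimensionless)
LAI = 73.0 m^2 / 5.5 m^2
LAI = 13.27

13.27


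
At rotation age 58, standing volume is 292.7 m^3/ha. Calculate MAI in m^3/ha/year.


Formula: MAI = Total Volume / Stand Age
MAI = 292.7 m^3/ha / 58 years
MAI = 5.05 m^3/ha/year

5.05


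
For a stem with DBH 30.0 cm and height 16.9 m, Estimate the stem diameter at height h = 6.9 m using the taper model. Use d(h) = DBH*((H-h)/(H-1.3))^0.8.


Taper: d(h) = DBH * ((H - h) / (H - 1.3))^0.8
Numerator = H - h = 16.9 - 6.9 = 10.0 m
Denominator = H - 1.3 = 16.9 - 1.3 = 15.6 m
Ratio = 10.0 / 15.6 = 0.64103
d = 30.0 * 0.64103^0.8 = 21.0 cm

21.0


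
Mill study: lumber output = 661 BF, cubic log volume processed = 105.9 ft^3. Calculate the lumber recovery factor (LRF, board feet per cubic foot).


Formula: LRF = Lumber Output (BF) / Log Input (ft^3)
LRF = 661 BF / 105.9 ft^3
LRF = 6.24 BF/ft^3

6.24


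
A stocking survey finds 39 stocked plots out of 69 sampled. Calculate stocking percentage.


Formula: Stocking % = stocked plots / total plots * 100
Stocking = 39 / 69 * 100
Stocking = 0.5652 * 100 = 56.5%

56.5


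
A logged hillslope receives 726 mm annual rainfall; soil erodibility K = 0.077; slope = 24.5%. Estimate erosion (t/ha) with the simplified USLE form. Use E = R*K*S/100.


Formula: E = R * K * S / 100  (simplified USLE)
R * K = 726 * 0.077 = 55.902
E = 55.902 * 24.5 / 100 = 13.7 t/ha

13.7


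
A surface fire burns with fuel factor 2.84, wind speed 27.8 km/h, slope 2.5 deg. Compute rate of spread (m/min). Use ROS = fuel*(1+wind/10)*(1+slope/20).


Formula: ROS = fuel * (1 + wind/10) * (1 + slope/20)
Wind factor = 1 + 27.8/10 = 3.78
Slope factor = 1 + 2.5/20 = 1.125
ROS = 2.84 * 3.78 * 1.125 = 12.08 m/min

12.08


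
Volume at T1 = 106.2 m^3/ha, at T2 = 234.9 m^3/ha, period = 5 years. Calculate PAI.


Formula: PAI = (V_T2 - V_T1) / (T2 - T1)
Volume increment = 234.9 - 106.2 = 128.7 m^3/ha
PAI = 128.7 / 5 = 25.74 m^3/ha/year

25.74


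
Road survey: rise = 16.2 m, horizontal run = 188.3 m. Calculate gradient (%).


Formula: Gradient = rise / run * 100
Gradient = 16.2 / 188.3 * 100 = 8.6%

8.6


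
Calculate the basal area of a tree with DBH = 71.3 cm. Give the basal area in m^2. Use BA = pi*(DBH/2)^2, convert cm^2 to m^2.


Formula: BA = pi * (DBH/2)^2 / 10000  (cm^2 to m^2)
Radius = DBH/2 = 71.3/2 = 35.65 cm
BA = pi * 35.65^2 / 10000
   = 3992.7208 cm^2 / 10000
   = 0.3993 m^2

0.3993


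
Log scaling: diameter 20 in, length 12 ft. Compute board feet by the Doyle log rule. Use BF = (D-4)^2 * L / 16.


Doyle: BF = (D - 4)^2 * L / 16
Adjusted diameter = 20 - 4 = 16 in
(D-4)^2 = 16^2 = 256
BF = 256 * 12 / 16 = 192 BF

192


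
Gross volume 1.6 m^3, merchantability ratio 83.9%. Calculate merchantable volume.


Formula: MV = V_total * (merchantable_pct / 100)
Merchantable fraction = 83.9% / 100 = 0.839
MV = 1.6 m^3 * 0.839 = 1.342 m^3

1.342


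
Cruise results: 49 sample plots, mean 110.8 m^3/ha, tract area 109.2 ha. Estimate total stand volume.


Formula: Total Volume = Mean Volume per ha * Total Area
Total Volume = 110.8 m^3/ha * 109.2 ha
Total Volume = 12099 m^3

12099


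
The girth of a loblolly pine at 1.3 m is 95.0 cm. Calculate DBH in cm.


Formula: DBH = C / pi
DBH = 95.0 / pi
pi = 3.14159...
DBH = 30.2 cm

30.2


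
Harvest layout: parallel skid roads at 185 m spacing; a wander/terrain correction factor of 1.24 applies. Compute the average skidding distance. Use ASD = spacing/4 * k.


Formula: ASD = (spacing / 4) * correction
Uncorrected distance = spacing / 4 = 185 / 4 = 46.25 m
ASD = 46.25 * 1.24 = 57 m

57


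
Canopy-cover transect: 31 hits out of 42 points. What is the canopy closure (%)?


Formula: Canopy closure = covered points / total points * 100
Closure = 31 / 42 * 100
Closure = 0.7381 * 100 = 73.8%

73.8


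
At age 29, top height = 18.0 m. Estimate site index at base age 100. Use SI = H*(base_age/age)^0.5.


Formula: SI = H_dom * (base_age / age)^0.5
Age ratio = 100 / 29 = 3.44828
sqrt(age_ratio) = 1.85695
SI = 18.0 * 1.85695 = 33.4 m

33.4


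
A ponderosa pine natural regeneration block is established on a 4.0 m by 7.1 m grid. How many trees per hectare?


Formula: TPH = 10000 m^2/ha / (spacing_x * spacing_y)
Area per tree = 4.0 m * 7.1 m = 28.4 m^2
TPH = 10000 / 28.4 = 352 trees/ha

352


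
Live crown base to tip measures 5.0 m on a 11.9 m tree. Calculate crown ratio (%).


Formula: Crown Ratio = (Crown Length / Total Height) * 100
CR = (5.0 m / 11.9 m) * 100
CR = 0.4202 * 100 = 42.0%

42.0


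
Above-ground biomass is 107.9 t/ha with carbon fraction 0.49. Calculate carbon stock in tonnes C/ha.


Formula: Carbon Stock = Biomass * Carbon Fraction
C = 107.9 t/ha * 0.49
C = 52.9 t C/ha

52.9


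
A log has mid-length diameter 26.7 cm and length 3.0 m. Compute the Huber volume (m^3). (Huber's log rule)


Huber: V = Am * L,  Am = pi*(Dm/200)^2
Am = pi*(26.7/200)^2 = 0.05599 m^2
V = 0.05599*3.0 = 0.168 m^3

0.168


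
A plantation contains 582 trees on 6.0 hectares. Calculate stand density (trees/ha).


Formula: Stand Density = N_trees / Area_ha
Density = 582 trees / 6.0 ha
Density = 97 trees/ha

97


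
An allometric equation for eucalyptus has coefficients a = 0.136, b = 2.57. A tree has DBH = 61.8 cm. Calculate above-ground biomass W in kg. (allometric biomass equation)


Formula: W = a * DBH^b  (allometric power law)
DBH^b = 61.8^2.57 = 40071.9412
W = 0.136 * 40071.9412 = 5449.8 kg

5449.8


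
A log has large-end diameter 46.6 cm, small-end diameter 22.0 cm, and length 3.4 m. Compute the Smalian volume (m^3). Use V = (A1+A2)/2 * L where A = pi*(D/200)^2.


Smalian: V = (A1 + A2)/2 * L,  A = pi*(D/200)^2
A1 = pi*(46.6/200)^2 = 0.170554 m^2
A2 = pi*(22.0/200)^2 = 0.038013 m^2
V = (0.170554+0.038013)/2*3.4 = 0.3546 m^3

0.3546


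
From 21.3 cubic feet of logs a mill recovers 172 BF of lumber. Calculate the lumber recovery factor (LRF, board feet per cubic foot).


Formula: LRF = Lumber Output (BF) / Log Input (ft^3)
LRF = 172 BF / 21.3 ft^3
LRF = 8.08 BF/ft^3

8.08


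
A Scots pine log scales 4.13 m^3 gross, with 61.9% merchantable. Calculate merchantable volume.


Formula: MV = V_total * (merchantable_pct / 100)
Merchantable fraction = 61.9% / 100 = 0.619
MV = 4.13 m^3 * 0.619 = 2.556 m^3

2.556


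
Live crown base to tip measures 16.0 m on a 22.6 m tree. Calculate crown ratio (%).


Formula: Crown Ratio = (Crown Length / Total Height) * 100
CR = (16.0 m / 22.6 m) * 100
CR = 0.708 * 100 = 70.8%

70.8


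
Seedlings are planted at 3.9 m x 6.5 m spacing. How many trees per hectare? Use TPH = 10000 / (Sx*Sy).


Formula: TPH = 10000 m^2/ha / (spacing_x * spacing_y)
Area per tree = 3.9 m * 6.5 m = 25.35 m^2
TPH = 10000 / 25.35 = 394 trees/ha

394


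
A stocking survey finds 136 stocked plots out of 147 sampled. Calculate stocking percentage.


Formula: Stocking % = stocked plots / total plots * 100
Stocking = 136 / 147 * 100
Stocking = 0.9252 * 100 = 92.5%

92.5


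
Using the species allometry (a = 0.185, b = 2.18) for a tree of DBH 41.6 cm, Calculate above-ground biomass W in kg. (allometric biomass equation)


Formula: W = a * DBH^b  (allometric power law)
DBH^b = 41.6^2.18 = 3385.505
W = 0.185 * 3385.505 = 626.3 kg

626.3


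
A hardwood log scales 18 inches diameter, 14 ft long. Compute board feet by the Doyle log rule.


Doyle: BF = (D - 4)^2 * L / 16
Adjusted diameter = 18 - 4 = 14 in
(D-4)^2 = 14^2 = 196
BF = 196 * 14 / 16 = 172 BF

172


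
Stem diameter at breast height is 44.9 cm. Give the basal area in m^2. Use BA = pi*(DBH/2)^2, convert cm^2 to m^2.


Formula: BA = pi * (DBH/2)^2 / 10000  (cm^2 to m^2)
Radius = DBH/2 = 44.9/2 = 22.45 cm
BA = pi * 22.45^2 / 10000
   = 1583.3706 cm^2 / 10000
   = 0.1583 m^2

0.1583


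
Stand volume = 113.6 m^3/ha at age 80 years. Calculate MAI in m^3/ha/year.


Formula: MAI = Total Volume / Stand Age
MAI = 113.6 m^3/ha / 80 years
MAI = 1.42 m^3/ha/year

1.42


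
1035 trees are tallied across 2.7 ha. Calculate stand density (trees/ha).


Formula: Stand Density = N_trees / Area_ha
Density = 1035 trees / 2.7 ha
Density = 383 trees/ha

383


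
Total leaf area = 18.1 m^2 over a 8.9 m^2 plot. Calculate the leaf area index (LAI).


Formula: LAI = total leaf area / ground area  (dimensionless)
LAI = 18.1 m^2 / 8.9 m^2
LAI = 2.03

2.03


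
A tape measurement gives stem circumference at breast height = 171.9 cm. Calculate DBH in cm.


Formula: DBH = C / pi
DBH = 171.9 / pi
pi = 3.14159...
DBH = 54.7 cm

54.7
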